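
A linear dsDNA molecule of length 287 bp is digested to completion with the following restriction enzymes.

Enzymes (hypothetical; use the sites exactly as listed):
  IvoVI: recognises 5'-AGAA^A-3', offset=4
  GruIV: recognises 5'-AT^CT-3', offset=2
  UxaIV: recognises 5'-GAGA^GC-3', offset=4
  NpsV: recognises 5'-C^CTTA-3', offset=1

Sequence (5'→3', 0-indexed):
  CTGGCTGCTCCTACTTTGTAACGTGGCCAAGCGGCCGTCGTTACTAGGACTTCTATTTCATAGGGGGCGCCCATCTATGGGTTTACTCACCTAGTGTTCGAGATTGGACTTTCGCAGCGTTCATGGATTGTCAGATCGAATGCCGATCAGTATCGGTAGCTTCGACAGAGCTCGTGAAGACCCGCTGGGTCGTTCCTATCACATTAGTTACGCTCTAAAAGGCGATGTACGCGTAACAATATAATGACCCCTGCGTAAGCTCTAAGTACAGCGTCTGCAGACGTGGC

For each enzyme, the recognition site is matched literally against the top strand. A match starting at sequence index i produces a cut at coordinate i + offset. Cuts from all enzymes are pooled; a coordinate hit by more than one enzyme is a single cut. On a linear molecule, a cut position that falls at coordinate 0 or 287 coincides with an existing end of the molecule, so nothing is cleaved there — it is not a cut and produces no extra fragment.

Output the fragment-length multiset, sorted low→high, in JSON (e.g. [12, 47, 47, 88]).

Scan for sites:
  IvoVI (AGAAA, off=4): no sites
  GruIV ATCT/2: at [72] ⇒ [74]
  UxaIV (GAGAGC, off=4): no sites
  NpsV (CCTTA, off=1): no sites

All cut coordinates (distinct, sorted): [74]

Fragments:
  [0,74): 74 bp
  [74,287): 213 bp

[74,213]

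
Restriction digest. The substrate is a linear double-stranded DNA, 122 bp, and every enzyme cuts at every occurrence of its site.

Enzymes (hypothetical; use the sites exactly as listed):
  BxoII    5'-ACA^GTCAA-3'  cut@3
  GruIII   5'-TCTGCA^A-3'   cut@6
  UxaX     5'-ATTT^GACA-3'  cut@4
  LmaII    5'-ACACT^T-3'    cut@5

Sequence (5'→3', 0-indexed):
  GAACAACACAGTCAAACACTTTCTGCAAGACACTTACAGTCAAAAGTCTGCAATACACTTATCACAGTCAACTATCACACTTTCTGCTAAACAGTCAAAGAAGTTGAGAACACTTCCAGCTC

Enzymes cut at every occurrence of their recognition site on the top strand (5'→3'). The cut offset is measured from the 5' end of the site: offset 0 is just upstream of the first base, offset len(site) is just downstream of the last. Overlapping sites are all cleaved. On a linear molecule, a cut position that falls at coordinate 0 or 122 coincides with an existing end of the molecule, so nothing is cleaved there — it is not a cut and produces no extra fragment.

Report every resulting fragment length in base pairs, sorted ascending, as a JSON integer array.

[4,7,7,7,7,8,10,10,12,14,15,21]

Site scan:
  BxoII (ACAGTCAA, off=3): starts [7, 35, 63, 90] → cuts [10, 38, 66, 93]
  GruIII (TCTGCAA, off=6): starts [21, 46] → cuts [27, 52]
  UxaX (ATTTGACA, off=4): no sites
  LmaII (ACACTT, off=5): starts [15, 29, 54, 76, 109] → cuts [20, 34, 59, 81, 114]

Pooled cuts: [10, 20, 27, 34, 38, 52, 59, 66, 81, 93, 114]

Fragments:
  [0,10): 10 bp
  [10,20): 10 bp
  [20,27): 7 bp
  [27,34): 7 bp
  [34,38): 4 bp
  [38,52): 14 bp
  [52,59): 7 bp
  [59,66): 7 bp
  [66,81): 15 bp
  [81,93): 12 bp
  [93,114): 21 bp
  [114,122): 8 bp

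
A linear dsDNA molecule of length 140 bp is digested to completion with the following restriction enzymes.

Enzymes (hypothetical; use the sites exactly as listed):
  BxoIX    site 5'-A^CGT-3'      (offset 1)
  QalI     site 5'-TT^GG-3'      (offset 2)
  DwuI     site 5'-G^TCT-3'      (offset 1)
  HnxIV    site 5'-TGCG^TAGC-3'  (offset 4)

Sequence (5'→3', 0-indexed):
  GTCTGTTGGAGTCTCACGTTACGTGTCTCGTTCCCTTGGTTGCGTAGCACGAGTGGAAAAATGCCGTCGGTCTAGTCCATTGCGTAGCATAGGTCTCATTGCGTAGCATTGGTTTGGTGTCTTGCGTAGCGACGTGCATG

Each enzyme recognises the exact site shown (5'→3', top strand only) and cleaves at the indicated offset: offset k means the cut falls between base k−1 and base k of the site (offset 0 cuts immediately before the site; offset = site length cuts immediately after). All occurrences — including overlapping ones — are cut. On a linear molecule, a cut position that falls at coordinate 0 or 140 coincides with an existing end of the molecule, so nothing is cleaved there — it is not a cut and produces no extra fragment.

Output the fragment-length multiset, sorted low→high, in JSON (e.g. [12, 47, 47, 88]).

Scan for sites:
  BxoIX (ACGT, off=1): starts [15, 20, 131] → cuts [16, 21, 132]
  QalI (TTGG, off=2): starts [5, 35, 108, 113] → cuts [7, 37, 110, 115]
  DwuI (GTCT, off=1): starts [0, 10, 24, 69, 92, 118] → cuts [1, 11, 25, 70, 93, 119]
  HnxIV (TGCGTAGC, off=4): starts [40, 80, 99, 122] → cuts [44, 84, 103, 126]

Pooled cuts: [1, 7, 11, 16, 21, 25, 37, 44, 70, 84, 93, 103, 110, 115, 119, 126, 132]

Fragment lengths:
  [0,1): 1 bp
  [1,7): 6 bp
  [7,11): 4 bp
  [11,16): 5 bp
  [16,21): 5 bp
  [21,25): 4 bp
  [25,37): 12 bp
  [37,44): 7 bp
  [44,70): 26 bp
  [70,84): 14 bp
  [84,93): 9 bp
  [93,103): 10 bp
  [103,110): 7 bp
  [110,115): 5 bp
  [115,119): 4 bp
  [119,126): 7 bp
  [126,132): 6 bp
  [132,140): 8 bp

[1,4,4,4,5,5,5,6,6,7,7,7,8,9,10,12,14,26]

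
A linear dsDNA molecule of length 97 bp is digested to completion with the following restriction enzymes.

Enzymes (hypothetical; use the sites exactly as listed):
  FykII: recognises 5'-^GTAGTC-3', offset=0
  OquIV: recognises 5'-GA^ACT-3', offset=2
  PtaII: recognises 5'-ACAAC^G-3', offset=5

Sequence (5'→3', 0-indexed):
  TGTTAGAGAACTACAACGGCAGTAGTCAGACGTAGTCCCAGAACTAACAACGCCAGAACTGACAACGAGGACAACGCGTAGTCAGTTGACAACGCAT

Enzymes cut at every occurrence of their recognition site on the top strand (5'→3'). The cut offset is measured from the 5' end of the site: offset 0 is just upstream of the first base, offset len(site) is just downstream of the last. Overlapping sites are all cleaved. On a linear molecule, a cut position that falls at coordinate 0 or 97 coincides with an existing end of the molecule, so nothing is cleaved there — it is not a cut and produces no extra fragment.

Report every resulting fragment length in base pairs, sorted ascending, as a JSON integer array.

[2,4,4,6,8,9,9,9,9,10,11,16]

Per-enzyme occurrences:
  FykII GTAGTC/0: at [21, 31, 77] ⇒ [21, 31, 77]
  OquIV GAACT/2: at [7, 40, 55] ⇒ [9, 42, 57]
  PtaII ACAACG/5: at [12, 46, 61, 70, 88] ⇒ [17, 51, 66, 75, 93]

Pooled cuts: [9, 17, 21, 31, 42, 51, 57, 66, 75, 77, 93]

Fragments:
  [0,9): 9 bp
  [9,17): 8 bp
  [17,21): 4 bp
  [21,31): 10 bp
  [31,42): 11 bp
  [42,51): 9 bp
  [51,57): 6 bp
  [57,66): 9 bp
  [66,75): 9 bp
  [75,77): 2 bp
  [77,93): 16 bp
  [93,97): 4 bp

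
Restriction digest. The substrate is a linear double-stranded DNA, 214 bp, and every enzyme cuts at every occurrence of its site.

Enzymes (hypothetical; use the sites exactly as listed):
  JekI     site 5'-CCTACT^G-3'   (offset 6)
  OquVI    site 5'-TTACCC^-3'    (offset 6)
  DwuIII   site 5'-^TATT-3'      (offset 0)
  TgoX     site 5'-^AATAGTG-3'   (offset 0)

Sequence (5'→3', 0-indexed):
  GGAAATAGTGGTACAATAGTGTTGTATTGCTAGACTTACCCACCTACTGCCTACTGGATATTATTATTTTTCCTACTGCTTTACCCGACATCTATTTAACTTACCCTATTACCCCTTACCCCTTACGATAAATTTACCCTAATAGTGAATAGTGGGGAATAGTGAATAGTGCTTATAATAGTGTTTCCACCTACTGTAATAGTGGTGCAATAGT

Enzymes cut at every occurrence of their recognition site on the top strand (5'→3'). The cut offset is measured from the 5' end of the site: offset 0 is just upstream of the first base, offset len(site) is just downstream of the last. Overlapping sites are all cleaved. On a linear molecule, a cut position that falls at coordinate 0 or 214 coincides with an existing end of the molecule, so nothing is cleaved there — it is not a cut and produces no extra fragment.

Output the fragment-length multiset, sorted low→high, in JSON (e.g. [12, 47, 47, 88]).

Site scan:
  JekI (CCTACTG, off=6): starts [42, 49, 71, 189] → cuts [48, 55, 77, 195]
  OquVI (TTACCC, off=6): starts [35, 80, 100, 108, 115, 133] → cuts [41, 86, 106, 114, 121, 139]
  DwuIII (TATT, off=0): starts [24, 58, 61, 64, 92, 106] → cuts [24, 58, 61, 64, 92, 106]
  TgoX (AATAGTG, off=0): starts [3, 14, 140, 147, 157, 164, 176, 197] → cuts [3, 14, 140, 147, 157, 164, 176, 197]

Pooled cuts: [3, 14, 24, 41, 48, 55, 58, 61, 64, 77, 86, 92, 106, 114, 121, 139, 140, 147, 157, 164, 176, 195, 197]

Fragments:
  [0,3): 3 bp
  [3,14): 11 bp
  [14,24): 10 bp
  [24,41): 17 bp
  [41,48): 7 bp
  [48,55): 7 bp
  [55,58): 3 bp
  [58,61): 3 bp
  [61,64): 3 bp
  [64,77): 13 bp
  [77,86): 9 bp
  [86,92): 6 bp
  [92,106): 14 bp
  [106,114): 8 bp
  [114,121): 7 bp
  [121,139): 18 bp
  [139,140): 1 bp
  [140,147): 7 bp
  [147,157): 10 bp
  [157,164): 7 bp
  [164,176): 12 bp
  [176,195): 19 bp
  [195,197): 2 bp
  [197,214): 17 bp

[1,2,3,3,3,3,6,7,7,7,7,7,8,9,10,10,11,12,13,14,17,17,18,19]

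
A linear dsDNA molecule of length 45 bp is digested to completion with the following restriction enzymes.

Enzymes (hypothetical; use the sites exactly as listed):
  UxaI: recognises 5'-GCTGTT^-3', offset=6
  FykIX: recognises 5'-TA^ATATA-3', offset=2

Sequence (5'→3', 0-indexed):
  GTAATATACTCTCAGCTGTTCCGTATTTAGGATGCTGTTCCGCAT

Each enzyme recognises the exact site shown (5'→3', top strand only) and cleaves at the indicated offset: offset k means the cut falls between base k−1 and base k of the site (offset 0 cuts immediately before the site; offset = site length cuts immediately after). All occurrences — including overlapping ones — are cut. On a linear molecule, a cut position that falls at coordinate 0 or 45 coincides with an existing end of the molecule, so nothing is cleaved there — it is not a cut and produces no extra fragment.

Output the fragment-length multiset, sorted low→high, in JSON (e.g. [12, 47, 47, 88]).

Scan for sites:
  UxaI (GCTGTT, off=6): starts [14, 33] → cuts [20, 39]
  FykIX (TAATATA, off=2): starts [1] → cuts [3]

All cut coordinates (distinct, sorted): [3, 20, 39]

Fragments:
  [0,3): 3 bp
  [3,20): 17 bp
  [20,39): 19 bp
  [39,45): 6 bp

[3,6,17,19]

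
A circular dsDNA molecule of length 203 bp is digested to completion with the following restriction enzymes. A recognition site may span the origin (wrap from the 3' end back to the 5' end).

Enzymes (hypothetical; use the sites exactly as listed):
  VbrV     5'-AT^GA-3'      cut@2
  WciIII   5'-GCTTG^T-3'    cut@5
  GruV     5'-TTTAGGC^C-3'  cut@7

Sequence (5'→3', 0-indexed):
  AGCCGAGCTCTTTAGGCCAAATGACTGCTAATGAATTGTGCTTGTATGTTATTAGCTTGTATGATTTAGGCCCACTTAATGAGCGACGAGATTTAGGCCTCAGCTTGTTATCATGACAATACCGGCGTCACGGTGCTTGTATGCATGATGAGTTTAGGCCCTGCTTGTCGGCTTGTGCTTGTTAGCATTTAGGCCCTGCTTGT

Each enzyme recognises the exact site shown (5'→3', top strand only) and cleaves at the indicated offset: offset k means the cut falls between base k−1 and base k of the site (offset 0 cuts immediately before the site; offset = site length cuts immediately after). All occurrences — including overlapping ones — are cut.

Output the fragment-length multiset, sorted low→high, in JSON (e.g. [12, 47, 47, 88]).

Scan for sites:
  VbrV (ATGA, off=2): starts [20, 30, 60, 78, 112, 144, 147] → cuts [22, 32, 62, 80, 114, 146, 149]
  WciIII (GCTTGT, off=5): starts [39, 54, 102, 134, 162, 170, 176, 197] → cuts [44, 59, 107, 139, 167, 175, 181, 202]
  GruV (TTTAGGCC, off=7): starts [10, 64, 91, 152, 187] → cuts [17, 71, 98, 159, 194]

Pooled cuts: [17, 22, 32, 44, 59, 62, 71, 80, 98, 107, 114, 139, 146, 149, 159, 167, 175, 181, 194, 202]

Fragment lengths:
  17→22: 5 bp
  22→32: 10 bp
  32→44: 12 bp
  44→59: 15 bp
  59→62: 3 bp
  62→71: 9 bp
  71→80: 9 bp
  80→98: 18 bp
  98→107: 9 bp
  107→114: 7 bp
  114→139: 25 bp
  139→146: 7 bp
  146→149: 3 bp
  149→159: 10 bp
  159→167: 8 bp
  167→175: 8 bp
  175→181: 6 bp
  181→194: 13 bp
  194→202: 8 bp
  202→17 (wrap): 203-202+17 = 18 bp

[3,3,5,6,7,7,8,8,8,9,9,9,10,10,12,13,15,18,18,25]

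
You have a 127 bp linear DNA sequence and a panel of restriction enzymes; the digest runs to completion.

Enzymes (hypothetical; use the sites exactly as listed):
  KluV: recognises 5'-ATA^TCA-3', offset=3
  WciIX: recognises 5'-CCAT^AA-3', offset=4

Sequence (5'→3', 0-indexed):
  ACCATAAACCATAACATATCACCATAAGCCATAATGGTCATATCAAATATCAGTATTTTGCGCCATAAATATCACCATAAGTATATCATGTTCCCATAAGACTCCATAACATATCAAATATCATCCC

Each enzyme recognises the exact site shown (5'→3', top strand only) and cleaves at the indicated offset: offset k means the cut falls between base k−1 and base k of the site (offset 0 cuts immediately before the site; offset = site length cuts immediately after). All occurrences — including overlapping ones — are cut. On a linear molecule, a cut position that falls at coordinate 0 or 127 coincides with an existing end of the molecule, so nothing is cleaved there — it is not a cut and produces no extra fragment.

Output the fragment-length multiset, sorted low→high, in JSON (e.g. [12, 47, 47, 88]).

[5,5,6,6,7,7,7,7,7,7,7,7,10,10,12,17]

Scan for sites:
  KluV (ATATCA, off=3): starts [15, 39, 46, 68, 82, 110, 117] → cuts [18, 42, 49, 71, 85, 113, 120]
  WciIX (CCATAA, off=4): starts [1, 8, 21, 28, 62, 74, 93, 103] → cuts [5, 12, 25, 32, 66, 78, 97, 107]

All cut coordinates (distinct, sorted): [5, 12, 18, 25, 32, 42, 49, 66, 71, 78, 85, 97, 107, 113, 120]

Fragment lengths:
  [0,5): 5 bp
  [5,12): 7 bp
  [12,18): 6 bp
  [18,25): 7 bp
  [25,32): 7 bp
  [32,42): 10 bp
  [42,49): 7 bp
  [49,66): 17 bp
  [66,71): 5 bp
  [71,78): 7 bp
  [78,85): 7 bp
  [85,97): 12 bp
  [97,107): 10 bp
  [107,113): 6 bp
  [113,120): 7 bp
  [120,127): 7 bp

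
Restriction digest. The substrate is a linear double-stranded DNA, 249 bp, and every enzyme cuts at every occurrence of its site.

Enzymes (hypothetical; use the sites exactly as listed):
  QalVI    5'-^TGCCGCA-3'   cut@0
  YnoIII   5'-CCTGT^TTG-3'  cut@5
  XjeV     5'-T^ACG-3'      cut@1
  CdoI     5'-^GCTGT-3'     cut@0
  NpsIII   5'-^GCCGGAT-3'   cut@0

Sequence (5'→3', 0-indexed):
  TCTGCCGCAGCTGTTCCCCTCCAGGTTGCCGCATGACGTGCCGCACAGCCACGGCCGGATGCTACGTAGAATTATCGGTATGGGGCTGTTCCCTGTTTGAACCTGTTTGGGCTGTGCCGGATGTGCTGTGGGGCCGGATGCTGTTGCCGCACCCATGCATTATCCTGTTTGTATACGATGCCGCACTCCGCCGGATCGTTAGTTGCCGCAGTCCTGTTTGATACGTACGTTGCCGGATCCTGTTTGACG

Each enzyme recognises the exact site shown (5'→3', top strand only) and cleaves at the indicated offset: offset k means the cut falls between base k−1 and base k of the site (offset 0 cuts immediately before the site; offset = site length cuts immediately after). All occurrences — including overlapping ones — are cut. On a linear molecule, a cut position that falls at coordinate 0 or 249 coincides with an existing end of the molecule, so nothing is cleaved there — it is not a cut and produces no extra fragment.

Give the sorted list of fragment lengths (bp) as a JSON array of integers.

Per-enzyme occurrences:
  QalVI (TGCCGCA, off=0): starts [2, 26, 38, 144, 178, 203] → cuts [2, 26, 38, 144, 178, 203]
  YnoIII (CCTGTTTG, off=5): starts [91, 101, 163, 212, 238] → cuts [96, 106, 168, 217, 243]
  XjeV (TACG, off=1): starts [62, 173, 221, 225] → cuts [63, 174, 222, 226]
  CdoI (GCTGT, off=0): starts [9, 84, 110, 124, 139] → cuts [9, 84, 110, 124, 139]
  NpsIII (GCCGGAT, off=0): starts [53, 115, 132, 189, 231] → cuts [53, 115, 132, 189, 231]

Pooled cuts: [2, 9, 26, 38, 53, 63, 84, 96, 106, 110, 115, 124, 132, 139, 144, 168, 174, 178, 189, 203, 217, 222, 226, 231, 243]

Fragment lengths:
  [0,2): 2 bp
  [2,9): 7 bp
  [9,26): 17 bp
  [26,38): 12 bp
  [38,53): 15 bp
  [53,63): 10 bp
  [63,84): 21 bp
  [84,96): 12 bp
  [96,106): 10 bp
  [106,110): 4 bp
  [110,115): 5 bp
  [115,124): 9 bp
  [124,132): 8 bp
  [132,139): 7 bp
  [139,144): 5 bp
  [144,168): 24 bp
  [168,174): 6 bp
  [174,178): 4 bp
  [178,189): 11 bp
  [189,203): 14 bp
  [203,217): 14 bp
  [217,222): 5 bp
  [222,226): 4 bp
  [226,231): 5 bp
  [231,243): 12 bp
  [243,249): 6 bp

[2,4,4,4,5,5,5,5,6,6,7,7,8,9,10,10,11,12,12,12,14,14,15,17,21,24]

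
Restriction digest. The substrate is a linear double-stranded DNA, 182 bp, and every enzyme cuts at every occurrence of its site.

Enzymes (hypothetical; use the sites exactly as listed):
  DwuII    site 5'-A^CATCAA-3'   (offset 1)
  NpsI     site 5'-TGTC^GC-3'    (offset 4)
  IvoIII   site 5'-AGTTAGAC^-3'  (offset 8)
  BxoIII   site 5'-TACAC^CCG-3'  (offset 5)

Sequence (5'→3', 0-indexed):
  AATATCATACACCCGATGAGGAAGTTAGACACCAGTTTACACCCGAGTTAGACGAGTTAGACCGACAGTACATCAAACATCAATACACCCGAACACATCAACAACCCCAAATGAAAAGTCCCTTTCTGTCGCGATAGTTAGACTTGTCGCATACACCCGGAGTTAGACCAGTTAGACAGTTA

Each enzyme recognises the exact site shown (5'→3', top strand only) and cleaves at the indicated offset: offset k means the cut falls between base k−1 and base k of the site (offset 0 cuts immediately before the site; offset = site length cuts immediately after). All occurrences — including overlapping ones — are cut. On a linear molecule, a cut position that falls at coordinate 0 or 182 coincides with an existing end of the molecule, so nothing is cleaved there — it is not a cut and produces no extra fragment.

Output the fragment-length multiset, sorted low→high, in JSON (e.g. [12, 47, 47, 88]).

[5,5,7,7,8,8,9,9,11,11,12,12,12,13,18,35]

Scan for sites:
  DwuII ACATCAA/1: at [69, 76, 94] ⇒ [70, 77, 95]
  NpsI TGTCGC/4: at [126, 144] ⇒ [130, 148]
  IvoIII AGTTAGAC/8: at [22, 45, 54, 135, 160, 169] ⇒ [30, 53, 62, 143, 168, 177]
  BxoIII TACACCCG/5: at [7, 37, 83, 151] ⇒ [12, 42, 88, 156]

Pooled cuts: [12, 30, 42, 53, 62, 70, 77, 88, 95, 130, 143, 148, 156, 168, 177]

Fragment lengths:
  [0,12): 12 bp
  [12,30): 18 bp
  [30,42): 12 bp
  [42,53): 11 bp
  [53,62): 9 bp
  [62,70): 8 bp
  [70,77): 7 bp
  [77,88): 11 bp
  [88,95): 7 bp
  [95,130): 35 bp
  [130,143): 13 bp
  [143,148): 5 bp
  [148,156): 8 bp
  [156,168): 12 bp
  [168,177): 9 bp
  [177,182): 5 bp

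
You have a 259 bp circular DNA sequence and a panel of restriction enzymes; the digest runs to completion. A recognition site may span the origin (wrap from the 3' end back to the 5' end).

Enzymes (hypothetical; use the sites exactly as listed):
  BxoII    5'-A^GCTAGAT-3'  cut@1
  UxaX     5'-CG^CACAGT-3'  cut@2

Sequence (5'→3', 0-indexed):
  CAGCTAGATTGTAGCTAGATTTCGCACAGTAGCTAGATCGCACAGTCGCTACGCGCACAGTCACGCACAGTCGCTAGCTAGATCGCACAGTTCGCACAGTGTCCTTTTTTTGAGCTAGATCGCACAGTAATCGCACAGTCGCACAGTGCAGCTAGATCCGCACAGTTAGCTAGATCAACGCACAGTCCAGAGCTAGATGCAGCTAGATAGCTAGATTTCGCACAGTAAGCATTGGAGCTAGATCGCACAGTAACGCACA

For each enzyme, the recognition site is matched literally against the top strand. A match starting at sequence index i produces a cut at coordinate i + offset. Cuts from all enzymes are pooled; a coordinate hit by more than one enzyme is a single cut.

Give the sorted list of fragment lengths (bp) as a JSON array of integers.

[7,8,8,8,9,9,9,9,9,9,10,10,10,11,11,11,11,11,11,12,15,16,16,19]

Scan for sites:
  BxoII AGCTAGAT/1: at [1, 12, 30, 75, 112, 149, 167, 190, 200, 208, 235] ⇒ [2, 13, 31, 76, 113, 150, 168, 191, 201, 209, 236]
  UxaX CGCACAGT/2: at [22, 38, 53, 63, 83, 92, 120, 131, 139, 158, 178, 218, 243] ⇒ [24, 40, 55, 65, 85, 94, 122, 133, 141, 160, 180, 220, 245]

All cut coordinates (distinct, sorted): [2, 13, 24, 31, 40, 55, 65, 76, 85, 94, 113, 122, 133, 141, 150, 160, 168, 180, 191, 201, 209, 220, 236, 245]

Fragment lengths:
  2→13: 11 bp
  13→24: 11 bp
  24→31: 7 bp
  31→40: 9 bp
  40→55: 15 bp
  55→65: 10 bp
  65→76: 11 bp
  76→85: 9 bp
  85→94: 9 bp
  94→113: 19 bp
  113→122: 9 bp
  122→133: 11 bp
  133→141: 8 bp
  141→150: 9 bp
  150→160: 10 bp
  160→168: 8 bp
  168→180: 12 bp
  180→191: 11 bp
  191→201: 10 bp
  201→209: 8 bp
  209→220: 11 bp
  220→236: 16 bp
  236→245: 9 bp
  245→2 (wrap): 259-245+2 = 16 bp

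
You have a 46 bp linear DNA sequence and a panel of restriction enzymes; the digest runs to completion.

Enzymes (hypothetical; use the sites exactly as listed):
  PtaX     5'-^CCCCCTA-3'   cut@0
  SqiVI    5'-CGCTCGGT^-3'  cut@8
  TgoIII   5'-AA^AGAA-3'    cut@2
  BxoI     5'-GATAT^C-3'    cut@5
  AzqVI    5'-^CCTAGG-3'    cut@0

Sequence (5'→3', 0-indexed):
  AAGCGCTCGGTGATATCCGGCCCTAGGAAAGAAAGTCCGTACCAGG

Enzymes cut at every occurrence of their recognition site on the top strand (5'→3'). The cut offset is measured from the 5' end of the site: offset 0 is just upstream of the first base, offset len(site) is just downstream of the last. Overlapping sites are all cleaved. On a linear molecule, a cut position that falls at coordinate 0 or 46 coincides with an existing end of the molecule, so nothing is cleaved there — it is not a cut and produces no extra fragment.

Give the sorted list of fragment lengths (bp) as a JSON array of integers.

Scan for sites:
  PtaX (CCCCCTA, off=0): no sites
  SqiVI CGCTCGGT/8: at [3] ⇒ [11]
  TgoIII AAAGAA/2: at [27] ⇒ [29]
  BxoI GATATC/5: at [11] ⇒ [16]
  AzqVI CCTAGG/0: at [21] ⇒ [21]

Pooled cuts: [11, 16, 21, 29]

Fragment lengths:
  [0,11): 11 bp
  [11,16): 5 bp
  [16,21): 5 bp
  [21,29): 8 bp
  [29,46): 17 bp

[5,5,8,11,17]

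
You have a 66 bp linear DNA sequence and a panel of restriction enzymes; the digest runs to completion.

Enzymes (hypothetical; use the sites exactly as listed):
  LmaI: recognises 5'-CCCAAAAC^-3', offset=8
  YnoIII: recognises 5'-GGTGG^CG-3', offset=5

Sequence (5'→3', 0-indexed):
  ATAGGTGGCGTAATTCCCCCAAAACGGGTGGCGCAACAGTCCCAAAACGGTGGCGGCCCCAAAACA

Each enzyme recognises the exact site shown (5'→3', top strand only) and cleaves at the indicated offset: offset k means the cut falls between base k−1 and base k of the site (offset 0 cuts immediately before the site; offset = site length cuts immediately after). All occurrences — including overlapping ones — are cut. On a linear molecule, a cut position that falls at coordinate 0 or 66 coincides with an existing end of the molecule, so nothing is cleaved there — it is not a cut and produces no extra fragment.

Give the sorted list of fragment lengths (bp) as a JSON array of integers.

[1,5,6,8,12,17,17]

Site scan:
  LmaI (CCCAAAAC, off=8): starts [17, 40, 57] → cuts [25, 48, 65]
  YnoIII (GGTGGCG, off=5): starts [3, 26, 48] → cuts [8, 31, 53]

Pooled cuts: [8, 25, 31, 48, 53, 65]

Fragments:
  [0,8): 8 bp
  [8,25): 17 bp
  [25,31): 6 bp
  [31,48): 17 bp
  [48,53): 5 bp
  [53,65): 12 bp
  [65,66): 1 bp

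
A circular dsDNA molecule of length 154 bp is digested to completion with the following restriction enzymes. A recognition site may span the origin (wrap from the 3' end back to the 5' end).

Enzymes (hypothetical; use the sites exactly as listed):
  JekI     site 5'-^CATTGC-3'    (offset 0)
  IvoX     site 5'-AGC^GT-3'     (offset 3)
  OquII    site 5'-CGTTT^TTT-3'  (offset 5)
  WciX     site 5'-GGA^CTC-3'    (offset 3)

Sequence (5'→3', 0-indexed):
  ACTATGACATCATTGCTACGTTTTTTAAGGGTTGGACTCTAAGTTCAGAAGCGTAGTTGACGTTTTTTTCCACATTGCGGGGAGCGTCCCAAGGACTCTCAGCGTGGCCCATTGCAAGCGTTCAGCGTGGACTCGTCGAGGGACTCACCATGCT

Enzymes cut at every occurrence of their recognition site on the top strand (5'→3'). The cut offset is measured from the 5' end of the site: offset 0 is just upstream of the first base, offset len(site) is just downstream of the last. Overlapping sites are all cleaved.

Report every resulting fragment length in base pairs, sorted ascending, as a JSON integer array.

Per-enzyme occurrences:
  JekI CATTGC/0: at [10, 72, 109] ⇒ [10, 72, 109]
  IvoX AGCGT/3: at [49, 82, 100, 116, 123] ⇒ [52, 85, 103, 119, 126]
  OquII CGTTTTTT/5: at [18, 60] ⇒ [23, 65]
  WciX GGACTC/3: at [33, 92, 128, 140] ⇒ [36, 95, 131, 143]

All cut coordinates (distinct, sorted): [10, 23, 36, 52, 65, 72, 85, 95, 103, 109, 119, 126, 131, 143]

Fragments:
  10→23: 13 bp
  23→36: 13 bp
  36→52: 16 bp
  52→65: 13 bp
  65→72: 7 bp
  72→85: 13 bp
  85→95: 10 bp
  95→103: 8 bp
  103→109: 6 bp
  109→119: 10 bp
  119→126: 7 bp
  126→131: 5 bp
  131→143: 12 bp
  143→10 (wrap): 154-143+10 = 21 bp

[5,6,7,7,8,10,10,12,13,13,13,13,16,21]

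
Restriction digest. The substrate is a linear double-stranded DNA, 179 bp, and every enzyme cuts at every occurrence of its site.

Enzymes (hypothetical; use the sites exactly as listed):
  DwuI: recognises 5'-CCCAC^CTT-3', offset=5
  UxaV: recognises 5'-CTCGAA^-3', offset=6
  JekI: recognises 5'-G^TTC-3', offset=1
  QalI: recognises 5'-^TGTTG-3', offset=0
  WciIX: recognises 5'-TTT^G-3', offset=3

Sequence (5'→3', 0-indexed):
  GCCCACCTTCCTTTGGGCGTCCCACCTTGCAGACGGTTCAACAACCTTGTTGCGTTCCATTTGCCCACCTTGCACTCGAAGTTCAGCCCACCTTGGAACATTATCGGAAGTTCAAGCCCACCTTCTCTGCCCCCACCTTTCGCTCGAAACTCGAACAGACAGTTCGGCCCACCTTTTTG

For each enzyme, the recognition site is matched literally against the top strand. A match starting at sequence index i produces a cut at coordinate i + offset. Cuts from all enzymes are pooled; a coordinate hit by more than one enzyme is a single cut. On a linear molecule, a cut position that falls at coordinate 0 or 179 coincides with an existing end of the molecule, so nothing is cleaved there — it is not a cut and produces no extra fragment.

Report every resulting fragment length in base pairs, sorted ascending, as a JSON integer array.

[1,1,6,6,6,7,7,7,8,8,10,10,11,11,11,11,12,12,15,19]

Site scan:
  DwuI CCCACCTT/5: at [1, 20, 63, 86, 116, 131, 167] ⇒ [6, 25, 68, 91, 121, 136, 172]
  UxaV CTCGAA/6: at [74, 142, 149] ⇒ [80, 148, 155]
  JekI GTTC/1: at [35, 53, 80, 109, 161] ⇒ [36, 54, 81, 110, 162]
  QalI TGTTG/0: at [47] ⇒ [47]
  WciIX TTTG/3: at [11, 59, 175] ⇒ [14, 62, 178]

Pooled cuts: [6, 14, 25, 36, 47, 54, 62, 68, 80, 81, 91, 110, 121, 136, 148, 155, 162, 172, 178]

Fragments:
  [0,6): 6 bp
  [6,14): 8 bp
  [14,25): 11 bp
  [25,36): 11 bp
  [36,47): 11 bp
  [47,54): 7 bp
  [54,62): 8 bp
  [62,68): 6 bp
  [68,80): 12 bp
  [80,81): 1 bp
  [81,91): 10 bp
  [91,110): 19 bp
  [110,121): 11 bp
  [121,136): 15 bp
  [136,148): 12 bp
  [148,155): 7 bp
  [155,162): 7 bp
  [162,172): 10 bp
  [172,178): 6 bp
  [178,179): 1 bp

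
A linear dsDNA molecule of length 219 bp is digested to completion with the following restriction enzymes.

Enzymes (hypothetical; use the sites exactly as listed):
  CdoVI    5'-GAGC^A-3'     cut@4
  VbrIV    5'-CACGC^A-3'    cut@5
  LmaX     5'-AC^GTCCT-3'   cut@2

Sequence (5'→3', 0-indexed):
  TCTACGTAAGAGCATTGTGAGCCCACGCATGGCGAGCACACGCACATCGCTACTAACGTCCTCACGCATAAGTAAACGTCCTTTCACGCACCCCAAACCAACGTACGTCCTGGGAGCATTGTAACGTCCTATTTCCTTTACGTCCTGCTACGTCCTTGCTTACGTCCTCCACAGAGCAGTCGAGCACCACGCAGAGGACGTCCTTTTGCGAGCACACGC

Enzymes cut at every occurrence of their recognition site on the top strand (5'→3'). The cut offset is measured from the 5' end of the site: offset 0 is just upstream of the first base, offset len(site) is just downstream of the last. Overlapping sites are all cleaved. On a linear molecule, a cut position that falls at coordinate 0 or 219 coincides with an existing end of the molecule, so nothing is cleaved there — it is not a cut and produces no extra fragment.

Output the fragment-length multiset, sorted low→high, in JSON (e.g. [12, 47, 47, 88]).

Site scan:
  CdoVI (GAGCA, off=4): starts [9, 33, 113, 173, 181, 209] → cuts [13, 37, 117, 177, 185, 213]
  VbrIV (CACGCA, off=5): starts [23, 38, 62, 84, 187] → cuts [28, 43, 67, 89, 192]
  LmaX (ACGTCCT, off=2): starts [55, 75, 104, 123, 139, 149, 161, 197] → cuts [57, 77, 106, 125, 141, 151, 163, 199]

Pooled cuts: [13, 28, 37, 43, 57, 67, 77, 89, 106, 117, 125, 141, 151, 163, 177, 185, 192, 199, 213]

Fragment lengths:
  [0,13): 13 bp
  [13,28): 15 bp
  [28,37): 9 bp
  [37,43): 6 bp
  [43,57): 14 bp
  [57,67): 10 bp
  [67,77): 10 bp
  [77,89): 12 bp
  [89,106): 17 bp
  [106,117): 11 bp
  [117,125): 8 bp
  [125,141): 16 bp
  [141,151): 10 bp
  [151,163): 12 bp
  [163,177): 14 bp
  [177,185): 8 bp
  [185,192): 7 bp
  [192,199): 7 bp
  [199,213): 14 bp
  [213,219): 6 bp

[6,6,7,7,8,8,9,10,10,10,11,12,12,13,14,14,14,15,16,17]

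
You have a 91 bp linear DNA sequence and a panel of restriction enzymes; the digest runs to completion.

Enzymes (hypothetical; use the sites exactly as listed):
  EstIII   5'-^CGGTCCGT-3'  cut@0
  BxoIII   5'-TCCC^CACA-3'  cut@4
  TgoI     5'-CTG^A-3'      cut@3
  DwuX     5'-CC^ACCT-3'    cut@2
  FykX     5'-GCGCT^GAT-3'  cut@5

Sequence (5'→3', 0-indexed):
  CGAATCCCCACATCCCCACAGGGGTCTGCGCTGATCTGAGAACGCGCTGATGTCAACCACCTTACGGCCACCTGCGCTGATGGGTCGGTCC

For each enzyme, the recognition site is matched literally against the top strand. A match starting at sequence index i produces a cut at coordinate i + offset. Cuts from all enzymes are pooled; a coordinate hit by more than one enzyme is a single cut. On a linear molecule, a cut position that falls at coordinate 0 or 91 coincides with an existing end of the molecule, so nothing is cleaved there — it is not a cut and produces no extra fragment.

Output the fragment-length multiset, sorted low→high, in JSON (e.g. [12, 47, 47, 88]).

Per-enzyme occurrences:
  EstIII (CGGTCCGT, off=0): no sites
  BxoIII (TCCCCACA, off=4): starts [4, 12] → cuts [8, 16]
  TgoI (CTGA, off=3): starts [30, 35, 46, 76] → cuts [33, 38, 49, 79]
  DwuX (CCACCT, off=2): starts [56, 67] → cuts [58, 69]
  FykX (GCGCTGAT, off=5): starts [27, 43, 73] → cuts [32, 48, 78]

All cut coordinates (distinct, sorted): [8, 16, 32, 33, 38, 48, 49, 58, 69, 78, 79]

Fragments:
  [0,8): 8 bp
  [8,16): 8 bp
  [16,32): 16 bp
  [32,33): 1 bp
  [33,38): 5 bp
  [38,48): 10 bp
  [48,49): 1 bp
  [49,58): 9 bp
  [58,69): 11 bp
  [69,78): 9 bp
  [78,79): 1 bp
  [79,91): 12 bp

[1,1,1,5,8,8,9,9,10,11,12,16]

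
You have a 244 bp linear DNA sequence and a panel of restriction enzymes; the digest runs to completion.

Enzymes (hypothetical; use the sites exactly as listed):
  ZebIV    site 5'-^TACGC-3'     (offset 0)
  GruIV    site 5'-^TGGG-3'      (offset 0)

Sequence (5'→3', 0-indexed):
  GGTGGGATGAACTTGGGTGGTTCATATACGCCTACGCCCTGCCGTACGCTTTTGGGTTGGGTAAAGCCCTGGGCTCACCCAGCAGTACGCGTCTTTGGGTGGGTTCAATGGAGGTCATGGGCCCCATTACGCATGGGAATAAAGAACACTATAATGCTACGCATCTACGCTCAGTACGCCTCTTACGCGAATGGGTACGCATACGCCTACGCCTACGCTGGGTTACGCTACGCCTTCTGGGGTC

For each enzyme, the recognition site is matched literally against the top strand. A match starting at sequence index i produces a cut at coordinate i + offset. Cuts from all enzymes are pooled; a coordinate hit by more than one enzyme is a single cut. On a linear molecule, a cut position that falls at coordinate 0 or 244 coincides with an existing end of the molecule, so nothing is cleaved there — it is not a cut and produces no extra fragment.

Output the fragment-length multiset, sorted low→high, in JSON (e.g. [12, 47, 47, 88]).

[2,4,4,5,5,5,5,6,6,6,6,6,7,8,8,8,9,9,9,10,10,11,12,12,13,16,18,24]

Site scan:
  ZebIV TACGC/0: at [26, 32, 44, 85, 127, 157, 165, 174, 183, 195, 201, 207, 213, 223, 228] ⇒ [26, 32, 44, 85, 127, 157, 165, 174, 183, 195, 201, 207, 213, 223, 228]
  GruIV TGGG/0: at [2, 13, 52, 57, 69, 95, 99, 117, 133, 191, 218, 237] ⇒ [2, 13, 52, 57, 69, 95, 99, 117, 133, 191, 218, 237]

All cut coordinates (distinct, sorted): [2, 13, 26, 32, 44, 52, 57, 69, 85, 95, 99, 117, 127, 133, 157, 165, 174, 183, 191, 195, 201, 207, 213, 218, 223, 228, 237]

Fragments:
  [0,2): 2 bp
  [2,13): 11 bp
  [13,26): 13 bp
  [26,32): 6 bp
  [32,44): 12 bp
  [44,52): 8 bp
  [52,57): 5 bp
  [57,69): 12 bp
  [69,85): 16 bp
  [85,95): 10 bp
  [95,99): 4 bp
  [99,117): 18 bp
  [117,127): 10 bp
  [127,133): 6 bp
  [133,157): 24 bp
  [157,165): 8 bp
  [165,174): 9 bp
  [174,183): 9 bp
  [183,191): 8 bp
  [191,195): 4 bp
  [195,201): 6 bp
  [201,207): 6 bp
  [207,213): 6 bp
  [213,218): 5 bp
  [218,223): 5 bp
  [223,228): 5 bp
  [228,237): 9 bp
  [237,244): 7 bp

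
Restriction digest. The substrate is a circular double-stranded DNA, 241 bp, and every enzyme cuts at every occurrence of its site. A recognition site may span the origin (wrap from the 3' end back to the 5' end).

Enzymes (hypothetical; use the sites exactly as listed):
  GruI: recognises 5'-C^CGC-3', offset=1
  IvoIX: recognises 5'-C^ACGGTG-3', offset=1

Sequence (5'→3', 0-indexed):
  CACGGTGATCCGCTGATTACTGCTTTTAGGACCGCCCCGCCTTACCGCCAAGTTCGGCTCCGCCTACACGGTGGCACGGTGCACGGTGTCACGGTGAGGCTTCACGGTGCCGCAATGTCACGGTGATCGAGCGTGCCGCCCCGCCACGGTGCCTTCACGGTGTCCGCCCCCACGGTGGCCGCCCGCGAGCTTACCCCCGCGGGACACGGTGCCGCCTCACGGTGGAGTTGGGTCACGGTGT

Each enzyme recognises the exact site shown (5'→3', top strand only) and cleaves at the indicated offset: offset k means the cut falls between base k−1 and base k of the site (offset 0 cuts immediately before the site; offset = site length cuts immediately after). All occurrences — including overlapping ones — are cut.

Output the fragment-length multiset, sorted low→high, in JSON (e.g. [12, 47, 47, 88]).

Scan for sites:
  GruI (CCGC, off=1): starts [9, 31, 36, 44, 59, 109, 135, 140, 163, 178, 182, 196, 211] → cuts [10, 32, 37, 45, 60, 110, 136, 141, 164, 179, 183, 197, 212]
  IvoIX (CACGGTG, off=1): starts [0, 66, 74, 81, 89, 102, 118, 144, 155, 170, 204, 217, 233] → cuts [1, 67, 75, 82, 90, 103, 119, 145, 156, 171, 205, 218, 234]

Pooled cuts: [1, 10, 32, 37, 45, 60, 67, 75, 82, 90, 103, 110, 119, 136, 141, 145, 156, 164, 171, 179, 183, 197, 205, 212, 218, 234]

Fragments:
  1→10: 9 bp
  10→32: 22 bp
  32→37: 5 bp
  37→45: 8 bp
  45→60: 15 bp
  60→67: 7 bp
  67→75: 8 bp
  75→82: 7 bp
  82→90: 8 bp
  90→103: 13 bp
  103→110: 7 bp
  110→119: 9 bp
  119→136: 17 bp
  136→141: 5 bp
  141→145: 4 bp
  145→156: 11 bp
  156→164: 8 bp
  164→171: 7 bp
  171→179: 8 bp
  179→183: 4 bp
  183→197: 14 bp
  197→205: 8 bp
  205→212: 7 bp
  212→218: 6 bp
  218→234: 16 bp
  234→1 (wrap): 241-234+1 = 8 bp

[4,4,5,5,6,7,7,7,7,7,8,8,8,8,8,8,8,9,9,11,13,14,15,16,17,22]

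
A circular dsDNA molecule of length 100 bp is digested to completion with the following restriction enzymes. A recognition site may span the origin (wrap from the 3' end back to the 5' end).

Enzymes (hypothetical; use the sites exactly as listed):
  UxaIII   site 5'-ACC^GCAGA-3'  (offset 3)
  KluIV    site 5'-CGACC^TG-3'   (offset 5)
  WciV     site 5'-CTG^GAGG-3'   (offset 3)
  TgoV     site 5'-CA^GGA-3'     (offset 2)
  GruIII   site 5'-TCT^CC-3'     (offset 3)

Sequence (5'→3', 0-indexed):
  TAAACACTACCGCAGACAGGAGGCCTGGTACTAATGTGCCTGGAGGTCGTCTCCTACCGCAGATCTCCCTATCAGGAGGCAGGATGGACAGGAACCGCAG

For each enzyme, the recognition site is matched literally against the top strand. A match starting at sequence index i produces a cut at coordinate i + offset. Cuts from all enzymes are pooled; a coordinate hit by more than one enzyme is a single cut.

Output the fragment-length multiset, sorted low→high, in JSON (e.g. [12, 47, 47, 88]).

[6,7,7,8,8,9,10,21,24]

Site scan:
  UxaIII ACCGCAGA/3: at [8, 55] ⇒ [11, 58]
  KluIV (CGACCTG, off=5): no sites
  WciV CTGGAGG/3: at [39] ⇒ [42]
  TgoV CAGGA/2: at [16, 72, 79, 88] ⇒ [18, 74, 81, 90]
  GruIII TCTCC/3: at [49, 63] ⇒ [52, 66]

Pooled cuts: [11, 18, 42, 52, 58, 66, 74, 81, 90]

Fragment lengths:
  11→18: 7 bp
  18→42: 24 bp
  42→52: 10 bp
  52→58: 6 bp
  58→66: 8 bp
  66→74: 8 bp
  74→81: 7 bp
  81→90: 9 bp
  90→11 (wrap): 100-90+11 = 21 bp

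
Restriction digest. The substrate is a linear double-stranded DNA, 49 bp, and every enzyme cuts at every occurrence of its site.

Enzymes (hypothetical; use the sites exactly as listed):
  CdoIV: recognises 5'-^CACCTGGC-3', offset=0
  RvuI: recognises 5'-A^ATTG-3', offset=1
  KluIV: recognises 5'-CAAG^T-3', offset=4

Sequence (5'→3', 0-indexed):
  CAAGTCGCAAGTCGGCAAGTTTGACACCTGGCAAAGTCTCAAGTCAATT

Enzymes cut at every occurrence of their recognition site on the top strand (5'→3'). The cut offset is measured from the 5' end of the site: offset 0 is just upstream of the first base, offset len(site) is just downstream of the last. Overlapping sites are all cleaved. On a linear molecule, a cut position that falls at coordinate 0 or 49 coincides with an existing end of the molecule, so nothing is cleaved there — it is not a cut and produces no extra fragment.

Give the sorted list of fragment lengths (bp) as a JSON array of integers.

[4,5,6,7,8,19]

Site scan:
  CdoIV (CACCTGGC, off=0): starts [24] → cuts [24]
  RvuI (AATTG, off=1): no sites
  KluIV (CAAGT, off=4): starts [0, 7, 15, 39] → cuts [4, 11, 19, 43]

Pooled cuts: [4, 11, 19, 24, 43]

Fragment lengths:
  [0,4): 4 bp
  [4,11): 7 bp
  [11,19): 8 bp
  [19,24): 5 bp
  [24,43): 19 bp
  [43,49): 6 bp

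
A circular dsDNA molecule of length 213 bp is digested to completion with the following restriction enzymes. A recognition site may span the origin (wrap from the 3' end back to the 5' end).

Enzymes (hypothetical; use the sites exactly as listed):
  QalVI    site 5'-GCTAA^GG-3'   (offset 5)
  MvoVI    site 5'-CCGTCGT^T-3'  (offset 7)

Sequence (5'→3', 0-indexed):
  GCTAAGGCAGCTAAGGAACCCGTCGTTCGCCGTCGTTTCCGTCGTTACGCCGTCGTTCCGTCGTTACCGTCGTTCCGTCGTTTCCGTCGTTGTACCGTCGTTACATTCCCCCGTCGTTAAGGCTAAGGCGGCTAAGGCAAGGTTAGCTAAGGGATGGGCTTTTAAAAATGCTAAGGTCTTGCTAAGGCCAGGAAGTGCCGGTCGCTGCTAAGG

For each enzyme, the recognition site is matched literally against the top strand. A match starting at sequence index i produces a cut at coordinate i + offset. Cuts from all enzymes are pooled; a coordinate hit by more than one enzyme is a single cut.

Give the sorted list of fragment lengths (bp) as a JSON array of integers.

Per-enzyme occurrences:
  QalVI GCTAAGG/5: at [0, 9, 121, 130, 145, 169, 180, 206] ⇒ [5, 14, 126, 135, 150, 174, 185, 211]
  MvoVI CCGTCGTT/7: at [19, 29, 38, 49, 57, 66, 74, 83, 94, 110] ⇒ [26, 36, 45, 56, 64, 73, 81, 90, 101, 117]

Pooled cuts: [5, 14, 26, 36, 45, 56, 64, 73, 81, 90, 101, 117, 126, 135, 150, 174, 185, 211]

Fragment lengths:
  5→14: 9 bp
  14→26: 12 bp
  26→36: 10 bp
  36→45: 9 bp
  45→56: 11 bp
  56→64: 8 bp
  64→73: 9 bp
  73→81: 8 bp
  81→90: 9 bp
  90→101: 11 bp
  101→117: 16 bp
  117→126: 9 bp
  126→135: 9 bp
  135→150: 15 bp
  150→174: 24 bp
  174→185: 11 bp
  185→211: 26 bp
  211→5 (wrap): 213-211+5 = 7 bp

[7,8,8,9,9,9,9,9,9,10,11,11,11,12,15,16,24,26]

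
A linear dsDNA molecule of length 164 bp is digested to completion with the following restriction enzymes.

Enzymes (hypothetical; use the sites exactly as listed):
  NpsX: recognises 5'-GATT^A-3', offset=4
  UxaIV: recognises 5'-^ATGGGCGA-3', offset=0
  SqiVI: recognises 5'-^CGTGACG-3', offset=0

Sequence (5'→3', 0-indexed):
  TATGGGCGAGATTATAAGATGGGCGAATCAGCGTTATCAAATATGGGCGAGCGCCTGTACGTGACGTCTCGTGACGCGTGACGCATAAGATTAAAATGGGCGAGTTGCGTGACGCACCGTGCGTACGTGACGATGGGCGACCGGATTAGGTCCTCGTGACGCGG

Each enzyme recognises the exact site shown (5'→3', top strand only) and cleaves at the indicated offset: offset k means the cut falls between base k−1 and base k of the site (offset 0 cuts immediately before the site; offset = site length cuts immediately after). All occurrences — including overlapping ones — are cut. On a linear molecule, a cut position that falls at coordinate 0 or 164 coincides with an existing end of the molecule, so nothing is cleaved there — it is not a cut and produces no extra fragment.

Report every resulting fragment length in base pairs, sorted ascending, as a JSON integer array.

[1,3,5,7,7,7,10,10,12,12,15,16,17,18,24]

Site scan:
  NpsX (GATTA, off=4): starts [9, 88, 143] → cuts [13, 92, 147]
  UxaIV (ATGGGCGA, off=0): starts [1, 18, 42, 95, 132] → cuts [1, 18, 42, 95, 132]
  SqiVI (CGTGACG, off=0): starts [59, 69, 76, 107, 125, 154] → cuts [59, 69, 76, 107, 125, 154]

All cut coordinates (distinct, sorted): [1, 13, 18, 42, 59, 69, 76, 92, 95, 107, 125, 132, 147, 154]

Fragments:
  [0,1): 1 bp
  [1,13): 12 bp
  [13,18): 5 bp
  [18,42): 24 bp
  [42,59): 17 bp
  [59,69): 10 bp
  [69,76): 7 bp
  [76,92): 16 bp
  [92,95): 3 bp
  [95,107): 12 bp
  [107,125): 18 bp
  [125,132): 7 bp
  [132,147): 15 bp
  [147,154): 7 bp
  [154,164): 10 bp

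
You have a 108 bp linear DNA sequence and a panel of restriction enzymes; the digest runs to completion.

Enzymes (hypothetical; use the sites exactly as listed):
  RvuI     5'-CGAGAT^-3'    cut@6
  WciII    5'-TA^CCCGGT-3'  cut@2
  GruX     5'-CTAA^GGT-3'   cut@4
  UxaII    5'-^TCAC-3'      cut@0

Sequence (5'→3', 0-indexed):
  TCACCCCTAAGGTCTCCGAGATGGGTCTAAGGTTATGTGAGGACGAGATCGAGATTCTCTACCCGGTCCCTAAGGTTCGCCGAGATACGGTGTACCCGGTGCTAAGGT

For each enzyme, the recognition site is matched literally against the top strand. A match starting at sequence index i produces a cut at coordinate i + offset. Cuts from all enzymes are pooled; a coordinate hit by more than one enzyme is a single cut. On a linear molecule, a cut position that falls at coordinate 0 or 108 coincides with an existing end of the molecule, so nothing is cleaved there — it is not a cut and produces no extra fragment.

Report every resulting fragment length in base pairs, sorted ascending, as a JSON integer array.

[3,6,6,8,8,10,11,12,12,13,19]

Per-enzyme occurrences:
  RvuI CGAGAT/6: at [16, 43, 49, 80] ⇒ [22, 49, 55, 86]
  WciII TACCCGGT/2: at [59, 92] ⇒ [61, 94]
  GruX CTAAGGT/4: at [6, 26, 69, 101] ⇒ [10, 30, 73, 105]
  UxaII TCAC/0: at [0] ⇒ [] (position 0 is a terminus of the linear molecule — no cut)

All cut coordinates (distinct, sorted): [10, 22, 30, 49, 55, 61, 73, 86, 94, 105]

Fragments:
  [0,10): 10 bp
  [10,22): 12 bp
  [22,30): 8 bp
  [30,49): 19 bp
  [49,55): 6 bp
  [55,61): 6 bp
  [61,73): 12 bp
  [73,86): 13 bp
  [86,94): 8 bp
  [94,105): 11 bp
  [105,108): 3 bp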